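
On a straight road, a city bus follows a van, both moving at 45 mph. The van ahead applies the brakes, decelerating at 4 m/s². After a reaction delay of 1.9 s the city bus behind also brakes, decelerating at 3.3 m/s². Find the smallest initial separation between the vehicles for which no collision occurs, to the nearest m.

45 mph × 0.44704 = 20.1168 m/s.
Leader travels v²/(2a_L) = 404.686 / 8.000 = 50.586 m before stopping.
Follower covers v·t_r = 20.1168 × 1.9 = 38.222 m while reacting, then v²/(2a_F) = 404.686 / 6.600 = 61.316 m while braking, for a total of 38.222 + 61.316 = 99.538 m.
Since a_F ≤ a_L and the follower starts braking later, the follower is never slower than the leader, so the closest approach is when both have stopped.
Minimum gap = 99.538 − 50.586 = 48.952 m.

Minimum gap ≈ 49 m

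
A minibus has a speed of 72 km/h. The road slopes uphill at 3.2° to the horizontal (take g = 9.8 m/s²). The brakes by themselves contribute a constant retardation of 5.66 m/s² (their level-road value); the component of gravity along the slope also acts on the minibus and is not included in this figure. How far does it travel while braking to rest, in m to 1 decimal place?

72 km/h ÷ 3.6 = 20.0000 m/s.
Gravity along the uphill slope adds to the braking deceleration: a_eff = 5.660 + 9.8·sin 3.2° = 5.660 + 0.547 = 6.207 m/s².
Braking distance = v²/(2a) = 20.0000² / (2 × 6.207) = 400.000 / 12.414 = 32.222 m.

Braking distance ≈ 32.2 m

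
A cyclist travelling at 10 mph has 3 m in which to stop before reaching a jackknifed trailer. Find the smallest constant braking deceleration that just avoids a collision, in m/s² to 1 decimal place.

Required deceleration ≈ 3.3 m/s²

10 mph × 0.44704 = 4.4704 m/s.
v² = 2a·d ⇒ a = v²/(2d) = 4.4704² / (2 × 3.000) = 19.984 / 6.000 = 3.3307 m/s².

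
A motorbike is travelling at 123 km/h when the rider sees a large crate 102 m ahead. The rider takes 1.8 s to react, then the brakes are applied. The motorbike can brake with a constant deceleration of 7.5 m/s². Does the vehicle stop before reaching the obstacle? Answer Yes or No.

123 km/h ÷ 3.6 = 34.1667 m/s.
Reaction distance = 34.1667 × 1.8 = 61.500 m.
Braking distance = v²/(2a) = 1167.363 / 15.000 = 77.824 m.
Total stopping distance = 61.500 + 77.824 = 139.324 m, vs 102 m available — it cannot stop in time and overshoots by 139.324 − 102 = 37.324 m.

No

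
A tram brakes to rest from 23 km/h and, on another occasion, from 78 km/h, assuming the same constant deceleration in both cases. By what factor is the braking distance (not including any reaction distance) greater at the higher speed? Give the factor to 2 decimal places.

Braking distance d = v²/(2a), so with a fixed, d ∝ v².
Factor = (78/23)² = 3.3913² = 11.5009.

Factor ≈ 11.50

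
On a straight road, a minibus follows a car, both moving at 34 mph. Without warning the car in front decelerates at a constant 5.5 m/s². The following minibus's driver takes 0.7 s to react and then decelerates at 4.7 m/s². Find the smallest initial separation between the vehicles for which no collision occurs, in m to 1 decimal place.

Minimum gap ≈ 14.2 m

34 mph × 0.44704 = 15.1994 m/s.
Leader travels v²/(2a_L) = 231.022 / 11.000 = 21.002 m before stopping.
Follower covers v·t_r = 15.1994 × 0.7 = 10.640 m while reacting, then v²/(2a_F) = 231.022 / 9.400 = 24.577 m while braking, for a total of 10.640 + 24.577 = 35.217 m.
Since a_F ≤ a_L and the follower starts braking later, the follower is never slower than the leader, so the closest approach is when both have stopped.
Minimum gap = 35.217 − 21.002 = 14.215 m.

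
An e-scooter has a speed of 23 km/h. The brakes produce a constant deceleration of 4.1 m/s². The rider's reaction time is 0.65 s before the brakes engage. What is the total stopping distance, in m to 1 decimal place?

Total stopping distance ≈ 9.1 m

23 km/h ÷ 3.6 = 6.3889 m/s.
Reaction distance = v·t_r = 6.3889 × 0.65 = 4.153 m.
Braking distance = v²/(2a) = 6.3889² / (2 × 4.100) = 40.818 / 8.200 = 4.978 m.
Total = 4.153 + 4.978 = 9.131 m.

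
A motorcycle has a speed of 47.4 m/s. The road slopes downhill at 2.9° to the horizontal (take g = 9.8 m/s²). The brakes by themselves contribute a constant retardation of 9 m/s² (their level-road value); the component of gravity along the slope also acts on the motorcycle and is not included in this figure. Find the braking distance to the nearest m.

Braking distance ≈ 132 m

Gravity along the downhill slope reduces the braking deceleration: a_eff = 9.000 − 9.8·sin 2.9° = 9.000 − 0.496 = 8.504 m/s².
Braking distance = v²/(2a) = 47.4000² / (2 × 8.504) = 2246.760 / 17.008 = 132.100 m.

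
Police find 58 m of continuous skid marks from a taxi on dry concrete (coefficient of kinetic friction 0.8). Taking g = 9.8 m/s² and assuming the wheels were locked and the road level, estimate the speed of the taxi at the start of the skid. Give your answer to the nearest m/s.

Deceleration a = μg = 0.8 × 9.8 = 7.840 m/s².
v = √(2a·d) = √(2 × 7.840 × 58) = √909.440 = 30.1569 m/s.

Initial speed ≈ 30 m/s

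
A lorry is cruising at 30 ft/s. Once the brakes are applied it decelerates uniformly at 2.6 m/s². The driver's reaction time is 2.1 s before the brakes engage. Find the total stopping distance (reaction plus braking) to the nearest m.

30 ft/s × 0.3048 = 9.1440 m/s.
Reaction distance = v·t_r = 9.1440 × 2.1 = 19.202 m.
Braking distance = v²/(2a) = 9.1440² / (2 × 2.600) = 83.613 / 5.200 = 16.079 m.
Total = 19.202 + 16.079 = 35.281 m.

Total stopping distance ≈ 35 m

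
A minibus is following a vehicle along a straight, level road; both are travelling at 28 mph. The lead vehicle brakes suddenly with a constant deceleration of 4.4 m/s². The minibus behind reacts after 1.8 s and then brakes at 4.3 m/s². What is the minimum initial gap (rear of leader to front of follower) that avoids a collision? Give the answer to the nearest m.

Minimum gap ≈ 23 m

28 mph × 0.44704 = 12.5171 m/s.
Leader travels v²/(2a_L) = 156.678 / 8.800 = 17.804 m before stopping.
Follower covers v·t_r = 12.5171 × 1.8 = 22.531 m while reacting, then v²/(2a_F) = 156.678 / 8.600 = 18.218 m while braking, for a total of 22.531 + 18.218 = 40.749 m.
Since a_F ≤ a_L and the follower starts braking later, the follower is never slower than the leader, so the closest approach is when both have stopped.
Minimum gap = 40.749 − 17.804 = 22.945 m.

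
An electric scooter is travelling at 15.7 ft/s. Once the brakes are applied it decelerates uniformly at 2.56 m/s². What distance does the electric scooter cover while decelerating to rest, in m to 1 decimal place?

Braking distance ≈ 4.5 m

15.7 ft/s × 0.3048 = 4.7854 m/s.
Braking distance = v²/(2a) = 4.7854² / (2 × 2.560) = 22.900 / 5.120 = 4.473 m.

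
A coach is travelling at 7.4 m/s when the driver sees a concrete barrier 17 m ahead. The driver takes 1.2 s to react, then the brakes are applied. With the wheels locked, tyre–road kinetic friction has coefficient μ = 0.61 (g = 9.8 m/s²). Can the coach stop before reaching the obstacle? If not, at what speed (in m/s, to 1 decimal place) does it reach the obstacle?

Yes — it stops about 3.5 m short of the obstacle, so it never reaches it

a = μg = 0.61 × 9.8 = 5.978 m/s².
Reaction distance = 7.4000 × 1.2 = 8.880 m.
Braking distance = v²/(2a) = 54.760 / 11.956 = 4.580 m.
Total stopping distance = 8.880 + 4.580 = 13.460 m, vs 17 m available — it stops with 17 − 13.460 = 3.540 m to spare.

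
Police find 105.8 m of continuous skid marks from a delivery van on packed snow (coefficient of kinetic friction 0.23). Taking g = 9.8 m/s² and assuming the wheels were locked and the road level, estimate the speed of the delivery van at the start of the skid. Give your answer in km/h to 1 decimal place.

Initial speed ≈ 78.6 km/h

Deceleration a = μg = 0.23 × 9.8 = 2.254 m/s².
v = √(2a·d) = √(2 × 2.254 × 105.8) = √476.946 = 21.8391 m/s.
= 21.8391 × 3.6 = 78.621 km/h.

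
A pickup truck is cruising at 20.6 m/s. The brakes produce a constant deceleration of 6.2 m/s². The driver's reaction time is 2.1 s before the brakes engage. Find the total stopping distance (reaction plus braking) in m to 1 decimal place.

Reaction distance = v·t_r = 20.6000 × 2.1 = 43.260 m.
Braking distance = v²/(2a) = 20.6000² / (2 × 6.200) = 424.360 / 12.400 = 34.223 m.
Total = 43.260 + 34.223 = 77.483 m.

Total stopping distance ≈ 77.5 m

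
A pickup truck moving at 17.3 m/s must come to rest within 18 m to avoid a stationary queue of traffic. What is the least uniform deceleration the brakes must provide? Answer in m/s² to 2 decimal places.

Required deceleration ≈ 8.31 m/s²

v² = 2a·d ⇒ a = v²/(2d) = 17.3000² / (2 × 18.000) = 299.290 / 36.000 = 8.3136 m/s².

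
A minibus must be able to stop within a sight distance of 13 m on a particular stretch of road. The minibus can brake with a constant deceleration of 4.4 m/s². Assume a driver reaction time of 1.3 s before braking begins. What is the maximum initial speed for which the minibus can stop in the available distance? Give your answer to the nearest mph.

Maximum speed ≈ 14 mph

Stopping distance: v·t_r + v²/(2a) = 13 with t_r = 1.3 s and a = 4.400 m/s².
So v² + 11.440 v − 114.40 = 0.
Positive root: v = −a·t_r + √((a·t_r)² + 2a·d) = −5.720 + √(32.718 + 114.40) = 6.4092 m/s.
6.4092 m/s ÷ 0.44704 = 14.337 mph.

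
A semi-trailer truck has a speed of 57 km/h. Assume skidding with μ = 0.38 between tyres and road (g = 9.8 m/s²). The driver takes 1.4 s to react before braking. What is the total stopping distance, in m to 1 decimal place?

Total stopping distance ≈ 55.8 m

57 km/h ÷ 3.6 = 15.8333 m/s.
a = μg = 0.38 × 9.8 = 3.724 m/s².
Reaction distance = v·t_r = 15.8333 × 1.4 = 22.167 m.
Braking distance = v²/(2a) = 15.8333² / (2 × 3.724) = 250.693 / 7.448 = 33.659 m.
Total = 22.167 + 33.659 = 55.826 m.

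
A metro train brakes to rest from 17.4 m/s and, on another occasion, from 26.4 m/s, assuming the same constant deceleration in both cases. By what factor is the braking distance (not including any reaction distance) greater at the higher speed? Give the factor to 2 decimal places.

Braking distance d = v²/(2a), so with a fixed, d ∝ v².
Factor = (26.4/17.4)² = 1.5172² = 2.3019.

Factor ≈ 2.30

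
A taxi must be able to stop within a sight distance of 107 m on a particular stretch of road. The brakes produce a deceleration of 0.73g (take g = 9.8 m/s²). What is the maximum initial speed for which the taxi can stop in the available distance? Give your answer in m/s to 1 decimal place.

a = 0.73 × 9.8 = 7.154 m/s².
v²/(2a) = d ⇒ v = √(2 × 7.154 × 107) = √1530.96 = 39.1275 m/s.

Maximum speed ≈ 39.1 m/s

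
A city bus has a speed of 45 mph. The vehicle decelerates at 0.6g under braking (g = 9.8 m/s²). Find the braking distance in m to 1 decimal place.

Braking distance ≈ 34.4 m

45 mph × 0.44704 = 20.1168 m/s.
a = 0.6 × 9.8 = 5.880 m/s².
Braking distance = v²/(2a) = 20.1168² / (2 × 5.880) = 404.686 / 11.760 = 34.412 m.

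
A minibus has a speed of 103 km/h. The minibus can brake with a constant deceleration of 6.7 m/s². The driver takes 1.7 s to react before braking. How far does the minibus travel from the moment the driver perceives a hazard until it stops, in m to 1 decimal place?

Total stopping distance ≈ 109.7 m

103 km/h ÷ 3.6 = 28.6111 m/s.
Reaction distance = v·t_r = 28.6111 × 1.7 = 48.639 m.
Braking distance = v²/(2a) = 28.6111² / (2 × 6.700) = 818.595 / 13.400 = 61.089 m.
Total = 48.639 + 61.089 = 109.728 m.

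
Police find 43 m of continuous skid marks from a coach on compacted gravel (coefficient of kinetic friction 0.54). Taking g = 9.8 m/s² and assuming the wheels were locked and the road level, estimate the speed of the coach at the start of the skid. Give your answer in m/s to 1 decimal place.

Initial speed ≈ 21.3 m/s

Deceleration a = μg = 0.54 × 9.8 = 5.292 m/s².
v = √(2a·d) = √(2 × 5.292 × 43) = √455.112 = 21.3334 m/s.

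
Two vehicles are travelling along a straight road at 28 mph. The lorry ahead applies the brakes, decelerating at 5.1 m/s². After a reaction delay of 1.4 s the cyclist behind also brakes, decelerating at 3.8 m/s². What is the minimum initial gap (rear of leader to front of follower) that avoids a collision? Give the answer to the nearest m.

Minimum gap ≈ 23 m

28 mph × 0.44704 = 12.5171 m/s.
Leader travels v²/(2a_L) = 156.678 / 10.200 = 15.361 m before stopping.
Follower covers v·t_r = 12.5171 × 1.4 = 17.524 m while reacting, then v²/(2a_F) = 156.678 / 7.600 = 20.616 m while braking, for a total of 17.524 + 20.616 = 38.140 m.
Since a_F ≤ a_L and the follower starts braking later, the follower is never slower than the leader, so the closest approach is when both have stopped.
Minimum gap = 38.140 − 15.361 = 22.779 m.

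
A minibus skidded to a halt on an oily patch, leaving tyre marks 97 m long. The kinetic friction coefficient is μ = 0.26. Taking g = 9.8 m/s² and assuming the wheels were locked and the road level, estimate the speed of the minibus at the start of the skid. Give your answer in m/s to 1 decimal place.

Deceleration a = μg = 0.26 × 9.8 = 2.548 m/s².
v = √(2a·d) = √(2 × 2.548 × 97) = √494.312 = 22.2331 m/s.

Initial speed ≈ 22.2 m/s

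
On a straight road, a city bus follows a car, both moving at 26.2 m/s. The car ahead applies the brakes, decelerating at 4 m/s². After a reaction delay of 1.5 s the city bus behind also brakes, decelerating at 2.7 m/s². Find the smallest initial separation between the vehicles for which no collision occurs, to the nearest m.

Minimum gap ≈ 81 m

Leader travels v²/(2a_L) = 686.440 / 8.000 = 85.805 m before stopping.
Follower covers v·t_r = 26.2000 × 1.5 = 39.300 m while reacting, then v²/(2a_F) = 686.440 / 5.400 = 127.119 m while braking, for a total of 39.300 + 127.119 = 166.419 m.
Since a_F ≤ a_L and the follower starts braking later, the follower is never slower than the leader, so the closest approach is when both have stopped.
Minimum gap = 166.419 − 85.805 = 80.614 m.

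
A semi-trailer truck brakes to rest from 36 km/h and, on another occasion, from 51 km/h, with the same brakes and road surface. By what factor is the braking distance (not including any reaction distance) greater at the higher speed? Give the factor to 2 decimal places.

Factor ≈ 2.01

Braking distance d = v²/(2a), so with a fixed, d ∝ v².
Factor = (51/36)² = 1.4167² = 2.0070.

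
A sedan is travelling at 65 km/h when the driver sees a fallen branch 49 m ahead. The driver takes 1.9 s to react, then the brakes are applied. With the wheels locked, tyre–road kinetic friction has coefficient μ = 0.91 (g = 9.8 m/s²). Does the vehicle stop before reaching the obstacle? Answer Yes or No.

No

65 km/h ÷ 3.6 = 18.0556 m/s.
a = μg = 0.91 × 9.8 = 8.918 m/s².
Reaction distance = 18.0556 × 1.9 = 34.306 m.
Braking distance = v²/(2a) = 326.005 / 17.836 = 18.278 m.
Total stopping distance = 34.306 + 18.278 = 52.584 m, vs 49 m available — it cannot stop in time and overshoots by 52.584 − 49 = 3.584 m.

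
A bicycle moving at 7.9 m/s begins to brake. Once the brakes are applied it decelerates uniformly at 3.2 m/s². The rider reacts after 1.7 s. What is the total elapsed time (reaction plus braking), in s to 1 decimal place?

Braking time = v/a = 7.9000 / 3.200 = 2.469 s.
Total = 1.7 + 2.469 = 4.169 s.

Total time ≈ 4.2 s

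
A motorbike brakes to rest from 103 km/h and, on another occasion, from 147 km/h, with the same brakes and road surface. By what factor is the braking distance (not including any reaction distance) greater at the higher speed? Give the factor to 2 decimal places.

Factor ≈ 2.04

Braking distance d = v²/(2a), so with a fixed, d ∝ v².
Factor = (147/103)² = 1.4272² = 2.0369.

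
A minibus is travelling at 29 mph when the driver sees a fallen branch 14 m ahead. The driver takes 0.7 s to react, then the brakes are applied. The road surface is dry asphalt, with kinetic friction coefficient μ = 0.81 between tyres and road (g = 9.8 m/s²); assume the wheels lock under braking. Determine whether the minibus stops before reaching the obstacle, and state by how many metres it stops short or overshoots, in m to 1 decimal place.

No — it overshoots by 5.7 m

29 mph × 0.44704 = 12.9642 m/s.
a = μg = 0.81 × 9.8 = 7.938 m/s².
Reaction distance = 12.9642 × 0.7 = 9.075 m.
Braking distance = v²/(2a) = 168.070 / 15.876 = 10.586 m.
Total stopping distance = 9.075 + 10.586 = 19.661 m, vs 14 m available — it cannot stop in time and overshoots by 19.661 − 14 = 5.661 m.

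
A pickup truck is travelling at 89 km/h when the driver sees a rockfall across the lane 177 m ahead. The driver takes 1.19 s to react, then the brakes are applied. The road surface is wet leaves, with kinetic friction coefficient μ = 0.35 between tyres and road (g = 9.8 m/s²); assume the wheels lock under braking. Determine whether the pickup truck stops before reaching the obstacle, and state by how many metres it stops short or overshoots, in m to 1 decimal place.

Yes — it stops 58.5 m short of the obstacle

89 km/h ÷ 3.6 = 24.7222 m/s.
a = μg = 0.35 × 9.8 = 3.430 m/s².
Reaction distance = 24.7222 × 1.19 = 29.419 m.
Braking distance = v²/(2a) = 611.187 / 6.860 = 89.094 m.
Total stopping distance = 29.419 + 89.094 = 118.513 m, vs 177 m available — it stops with 177 − 118.513 = 58.487 m to spare.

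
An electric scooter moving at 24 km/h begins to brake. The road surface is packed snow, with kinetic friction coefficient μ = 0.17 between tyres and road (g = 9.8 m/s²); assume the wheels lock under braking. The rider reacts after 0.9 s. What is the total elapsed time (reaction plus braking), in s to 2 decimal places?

Total time ≈ 4.90 s

24 km/h ÷ 3.6 = 6.6667 m/s.
a = μg = 0.17 × 9.8 = 1.666 m/s².
Braking time = v/a = 6.6667 / 1.666 = 4.002 s.
Total = 0.9 + 4.002 = 4.902 s.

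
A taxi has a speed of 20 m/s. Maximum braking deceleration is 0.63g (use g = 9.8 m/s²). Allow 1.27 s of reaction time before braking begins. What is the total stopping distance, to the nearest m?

a = 0.63 × 9.8 = 6.174 m/s².
Reaction distance = v·t_r = 20.0000 × 1.27 = 25.400 m.
Braking distance = v²/(2a) = 20.0000² / (2 × 6.174) = 400.000 / 12.348 = 32.394 m.
Total = 25.400 + 32.394 = 57.794 m.

Total stopping distance ≈ 58 m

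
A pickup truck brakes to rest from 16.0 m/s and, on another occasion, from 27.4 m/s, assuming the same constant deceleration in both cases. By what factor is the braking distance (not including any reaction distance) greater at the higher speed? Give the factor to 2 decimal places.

Braking distance d = v²/(2a), so with a fixed, d ∝ v².
Factor = (27.4/16.0)² = 1.7125² = 2.9327.

Factor ≈ 2.93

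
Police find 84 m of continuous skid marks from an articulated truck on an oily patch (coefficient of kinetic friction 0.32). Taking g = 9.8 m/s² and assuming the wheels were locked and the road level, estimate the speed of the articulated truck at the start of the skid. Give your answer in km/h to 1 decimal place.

Initial speed ≈ 82.6 km/h

Deceleration a = μg = 0.32 × 9.8 = 3.136 m/s².
v = √(2a·d) = √(2 × 3.136 × 84) = √526.848 = 22.9532 m/s.
= 22.9532 × 3.6 = 82.632 km/h.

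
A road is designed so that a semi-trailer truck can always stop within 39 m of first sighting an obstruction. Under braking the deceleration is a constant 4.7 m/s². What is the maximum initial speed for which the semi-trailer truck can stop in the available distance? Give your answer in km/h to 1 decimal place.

Maximum speed ≈ 68.9 km/h

v²/(2a) = d ⇒ v = √(2 × 4.700 × 39) = √366.60 = 19.1468 m/s.
19.1468 m/s × 3.6 = 68.928 km/h.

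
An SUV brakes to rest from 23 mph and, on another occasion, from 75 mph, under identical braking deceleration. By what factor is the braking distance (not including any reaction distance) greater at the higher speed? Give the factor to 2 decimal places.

Factor ≈ 10.63

Braking distance d = v²/(2a), so with a fixed, d ∝ v².
Factor = (75/23)² = 3.2609² = 10.6335.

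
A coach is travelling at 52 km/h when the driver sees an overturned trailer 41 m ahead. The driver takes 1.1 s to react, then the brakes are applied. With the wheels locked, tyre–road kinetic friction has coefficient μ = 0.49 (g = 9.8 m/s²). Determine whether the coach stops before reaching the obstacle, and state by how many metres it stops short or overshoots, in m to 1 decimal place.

52 km/h ÷ 3.6 = 14.4444 m/s.
a = μg = 0.49 × 9.8 = 4.802 m/s².
Reaction distance = 14.4444 × 1.1 = 15.889 m.
Braking distance = v²/(2a) = 208.641 / 9.604 = 21.724 m.
Total stopping distance = 15.889 + 21.724 = 37.613 m, vs 41 m available — it stops with 41 − 37.613 = 3.387 m to spare.

Yes — it stops 3.4 m short of the obstacle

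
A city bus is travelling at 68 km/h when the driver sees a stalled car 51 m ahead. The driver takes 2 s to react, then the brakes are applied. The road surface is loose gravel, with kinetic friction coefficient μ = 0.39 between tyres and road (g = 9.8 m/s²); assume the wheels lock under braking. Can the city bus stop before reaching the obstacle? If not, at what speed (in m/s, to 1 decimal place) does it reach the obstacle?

68 km/h ÷ 3.6 = 18.8889 m/s.
a = μg = 0.39 × 9.8 = 3.822 m/s².
Reaction distance = 18.8889 × 2 = 37.778 m.
Braking distance needed to stop: v²/(2a) = 356.791 / 7.644 = 46.676 m, so total needed = 37.778 + 46.676 = 84.454 m > 51 m — it cannot stop.
Distance remaining when braking begins: 51 − 37.778 = 13.222 m.
v² = v₀² − 2a·d = 356.791 − 2 × 3.822 × 13.222 = 255.722 m²/s².
v = √255.722 = 15.991 m/s.

No — it strikes the obstacle at 16.0 m/s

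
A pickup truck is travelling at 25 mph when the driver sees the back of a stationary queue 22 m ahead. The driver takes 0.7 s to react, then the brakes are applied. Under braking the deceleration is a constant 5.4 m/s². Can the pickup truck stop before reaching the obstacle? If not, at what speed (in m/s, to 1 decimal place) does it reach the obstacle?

Yes — it stops about 2.6 m short of the obstacle, so it never reaches it

25 mph × 0.44704 = 11.1760 m/s.
Reaction distance = 11.1760 × 0.7 = 7.823 m.
Braking distance = v²/(2a) = 124.903 / 10.800 = 11.565 m.
Total stopping distance = 7.823 + 11.565 = 19.388 m, vs 22 m available — it stops with 22 − 19.388 = 2.612 m to spare.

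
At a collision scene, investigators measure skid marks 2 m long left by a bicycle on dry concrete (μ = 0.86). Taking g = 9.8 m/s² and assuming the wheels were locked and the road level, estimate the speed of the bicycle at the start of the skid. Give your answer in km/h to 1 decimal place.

Deceleration a = μg = 0.86 × 9.8 = 8.428 m/s².
v = √(2a·d) = √(2 × 8.428 × 2) = √33.712 = 5.8062 m/s.
= 5.8062 × 3.6 = 20.902 km/h.

Initial speed ≈ 20.9 km/h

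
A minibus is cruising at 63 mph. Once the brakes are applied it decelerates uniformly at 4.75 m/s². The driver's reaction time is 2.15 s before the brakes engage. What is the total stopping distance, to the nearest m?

63 mph × 0.44704 = 28.1635 m/s.
Reaction distance = v·t_r = 28.1635 × 2.15 = 60.552 m.
Braking distance = v²/(2a) = 28.1635² / (2 × 4.750) = 793.183 / 9.500 = 83.493 m.
Total = 60.552 + 83.493 = 144.045 m.

Total stopping distance ≈ 144 m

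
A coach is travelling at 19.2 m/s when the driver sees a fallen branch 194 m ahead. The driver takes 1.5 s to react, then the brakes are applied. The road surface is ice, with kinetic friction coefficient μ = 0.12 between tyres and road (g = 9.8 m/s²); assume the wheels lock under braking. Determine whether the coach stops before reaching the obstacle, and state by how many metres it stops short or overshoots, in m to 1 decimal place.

Yes — it stops 8.5 m short of the obstacle

a = μg = 0.12 × 9.8 = 1.176 m/s².
Reaction distance = 19.2000 × 1.5 = 28.800 m.
Braking distance = v²/(2a) = 368.640 / 2.352 = 156.735 m.
Total stopping distance = 28.800 + 156.735 = 185.535 m, vs 194 m available — it stops with 194 − 185.535 = 8.465 m to spare.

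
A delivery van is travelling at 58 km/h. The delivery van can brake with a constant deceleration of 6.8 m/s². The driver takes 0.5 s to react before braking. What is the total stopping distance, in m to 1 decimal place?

Total stopping distance ≈ 27.1 m

58 km/h ÷ 3.6 = 16.1111 m/s.
Reaction distance = v·t_r = 16.1111 × 0.5 = 8.056 m.
Braking distance = v²/(2a) = 16.1111² / (2 × 6.800) = 259.568 / 13.600 = 19.086 m.
Total = 8.056 + 19.086 = 27.142 m.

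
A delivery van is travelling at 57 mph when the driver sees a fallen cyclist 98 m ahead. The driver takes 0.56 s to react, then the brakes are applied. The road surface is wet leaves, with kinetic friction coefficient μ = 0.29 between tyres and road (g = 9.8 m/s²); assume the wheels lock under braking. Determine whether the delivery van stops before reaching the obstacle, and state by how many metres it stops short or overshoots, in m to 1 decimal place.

No — it overshoots by 30.5 m

57 mph × 0.44704 = 25.4813 m/s.
a = μg = 0.29 × 9.8 = 2.842 m/s².
Reaction distance = 25.4813 × 0.56 = 14.270 m.
Braking distance = v²/(2a) = 649.297 / 5.684 = 114.232 m.
Total stopping distance = 14.270 + 114.232 = 128.502 m, vs 98 m available — it cannot stop in time and overshoots by 128.502 − 98 = 30.502 m.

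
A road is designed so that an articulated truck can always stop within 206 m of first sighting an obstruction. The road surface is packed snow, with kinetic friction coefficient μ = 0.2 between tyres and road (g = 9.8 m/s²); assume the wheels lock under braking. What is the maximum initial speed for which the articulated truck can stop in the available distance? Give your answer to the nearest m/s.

Maximum speed ≈ 28 m/s

a = μg = 0.2 × 9.8 = 1.960 m/s².
v²/(2a) = d ⇒ v = √(2 × 1.960 × 206) = √807.52 = 28.4169 m/s.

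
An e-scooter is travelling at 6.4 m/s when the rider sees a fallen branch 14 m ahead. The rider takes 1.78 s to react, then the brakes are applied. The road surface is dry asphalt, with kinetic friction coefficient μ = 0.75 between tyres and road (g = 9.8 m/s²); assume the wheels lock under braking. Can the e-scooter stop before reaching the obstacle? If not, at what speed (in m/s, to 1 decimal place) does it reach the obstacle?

a = μg = 0.75 × 9.8 = 7.350 m/s².
Reaction distance = 6.4000 × 1.78 = 11.392 m.
Braking distance needed to stop: v²/(2a) = 40.960 / 14.700 = 2.786 m, so total needed = 11.392 + 2.786 = 14.178 m > 14 m — it cannot stop.
Distance remaining when braking begins: 14 − 11.392 = 2.608 m.
v² = v₀² − 2a·d = 40.960 − 2 × 7.350 × 2.608 = 2.622 m²/s².
v = √2.622 = 1.619 m/s.

No — it strikes the obstacle at 1.6 m/s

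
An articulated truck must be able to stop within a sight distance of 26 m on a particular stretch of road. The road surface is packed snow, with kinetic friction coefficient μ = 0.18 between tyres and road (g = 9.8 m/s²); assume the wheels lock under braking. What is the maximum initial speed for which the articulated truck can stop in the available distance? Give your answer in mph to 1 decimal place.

Maximum speed ≈ 21.4 mph

a = μg = 0.18 × 9.8 = 1.764 m/s².
v²/(2a) = d ⇒ v = √(2 × 1.764 × 26) = √91.73 = 9.5776 m/s.
9.5776 m/s ÷ 0.44704 = 21.424 mph.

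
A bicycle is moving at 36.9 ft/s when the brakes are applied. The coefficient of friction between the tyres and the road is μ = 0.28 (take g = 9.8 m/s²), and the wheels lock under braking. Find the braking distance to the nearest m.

Braking distance ≈ 23 m

36.9 ft/s × 0.3048 = 11.2471 m/s.
a = μg = 0.28 × 9.8 = 2.744 m/s².
Braking distance = v²/(2a) = 11.2471² / (2 × 2.744) = 126.497 / 5.488 = 23.050 m.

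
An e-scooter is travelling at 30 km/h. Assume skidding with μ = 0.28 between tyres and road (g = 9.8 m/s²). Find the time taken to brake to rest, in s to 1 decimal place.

30 km/h ÷ 3.6 = 8.3333 m/s.
a = μg = 0.28 × 9.8 = 2.744 m/s².
Braking time = v/a = 8.3333 / 2.744 = 3.037 s.

Braking time ≈ 3.0 s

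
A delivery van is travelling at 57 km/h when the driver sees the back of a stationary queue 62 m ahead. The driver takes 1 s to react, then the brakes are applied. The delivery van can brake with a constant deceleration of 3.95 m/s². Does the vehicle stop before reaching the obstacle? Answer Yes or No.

Yes

57 km/h ÷ 3.6 = 15.8333 m/s.
Reaction distance = 15.8333 × 1 = 15.833 m.
Braking distance = v²/(2a) = 250.693 / 7.900 = 31.733 m.
Total stopping distance = 15.833 + 31.733 = 47.566 m, vs 62 m available — it stops with 62 − 47.566 = 14.434 m to spare.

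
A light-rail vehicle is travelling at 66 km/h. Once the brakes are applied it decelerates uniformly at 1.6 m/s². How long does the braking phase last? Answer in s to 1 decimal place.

Braking time ≈ 11.5 s

66 km/h ÷ 3.6 = 18.3333 m/s.
Braking time = v/a = 18.3333 / 1.600 = 11.458 s.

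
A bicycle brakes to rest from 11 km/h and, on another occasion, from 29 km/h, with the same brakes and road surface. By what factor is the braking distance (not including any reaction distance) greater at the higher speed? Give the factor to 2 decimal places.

Factor ≈ 6.95

Braking distance d = v²/(2a), so with a fixed, d ∝ v².
Factor = (29/11)² = 2.6364² = 6.9506.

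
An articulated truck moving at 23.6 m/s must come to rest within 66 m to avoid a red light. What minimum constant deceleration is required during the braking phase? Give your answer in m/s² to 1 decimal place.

v² = 2a·d ⇒ a = v²/(2d) = 23.6000² / (2 × 66.000) = 556.960 / 132.000 = 4.2194 m/s².

Required deceleration ≈ 4.2 m/s²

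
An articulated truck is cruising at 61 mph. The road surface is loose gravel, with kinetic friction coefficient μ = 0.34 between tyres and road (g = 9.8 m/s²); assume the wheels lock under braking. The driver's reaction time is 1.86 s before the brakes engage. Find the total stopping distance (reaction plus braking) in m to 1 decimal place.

61 mph × 0.44704 = 27.2694 m/s.
a = μg = 0.34 × 9.8 = 3.332 m/s².
Reaction distance = v·t_r = 27.2694 × 1.86 = 50.721 m.
Braking distance = v²/(2a) = 27.2694² / (2 × 3.332) = 743.620 / 6.664 = 111.588 m.
Total = 50.721 + 111.588 = 162.309 m.

Total stopping distance ≈ 162.3 m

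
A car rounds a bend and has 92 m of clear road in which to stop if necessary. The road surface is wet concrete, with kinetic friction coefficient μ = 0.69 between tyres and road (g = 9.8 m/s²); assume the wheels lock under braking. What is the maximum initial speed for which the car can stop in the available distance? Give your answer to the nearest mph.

a = μg = 0.69 × 9.8 = 6.762 m/s².
v²/(2a) = d ⇒ v = √(2 × 6.762 × 92) = √1244.21 = 35.2734 m/s.
35.2734 m/s ÷ 0.44704 = 78.904 mph.

Maximum speed ≈ 79 mph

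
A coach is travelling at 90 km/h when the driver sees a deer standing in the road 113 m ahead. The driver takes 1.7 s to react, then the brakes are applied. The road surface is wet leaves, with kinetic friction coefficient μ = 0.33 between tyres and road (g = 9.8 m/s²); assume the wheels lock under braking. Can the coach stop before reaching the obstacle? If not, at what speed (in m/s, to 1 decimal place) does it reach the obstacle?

No — it strikes the obstacle at 13.0 m/s

90 km/h ÷ 3.6 = 25.0000 m/s.
a = μg = 0.33 × 9.8 = 3.234 m/s².
Reaction distance = 25.0000 × 1.7 = 42.500 m.
Braking distance needed to stop: v²/(2a) = 625.000 / 6.468 = 96.630 m, so total needed = 42.500 + 96.630 = 139.130 m > 113 m — it cannot stop.
Distance remaining when braking begins: 113 − 42.500 = 70.500 m.
v² = v₀² − 2a·d = 625.000 − 2 × 3.234 × 70.500 = 169.006 m²/s².
v = √169.006 = 13.000 m/s.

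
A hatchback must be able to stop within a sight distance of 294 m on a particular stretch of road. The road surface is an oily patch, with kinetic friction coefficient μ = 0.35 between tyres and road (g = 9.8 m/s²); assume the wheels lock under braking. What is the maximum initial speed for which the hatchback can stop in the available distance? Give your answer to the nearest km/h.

a = μg = 0.35 × 9.8 = 3.430 m/s².
v²/(2a) = d ⇒ v = √(2 × 3.430 × 294) = √2016.84 = 44.9092 m/s.
44.9092 m/s × 3.6 = 161.673 km/h.

Maximum speed ≈ 162 km/h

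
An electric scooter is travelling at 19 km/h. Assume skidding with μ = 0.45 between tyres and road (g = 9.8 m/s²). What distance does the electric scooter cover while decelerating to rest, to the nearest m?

Braking distance ≈ 3 m

19 km/h ÷ 3.6 = 5.2778 m/s.
a = μg = 0.45 × 9.8 = 4.410 m/s².
Braking distance = v²/(2a) = 5.2778² / (2 × 4.410) = 27.855 / 8.820 = 3.158 m.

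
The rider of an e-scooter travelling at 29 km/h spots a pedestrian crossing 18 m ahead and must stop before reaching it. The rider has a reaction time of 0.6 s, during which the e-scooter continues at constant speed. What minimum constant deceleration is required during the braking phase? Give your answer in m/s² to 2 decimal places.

Required deceleration ≈ 2.46 m/s²

29 km/h ÷ 3.6 = 8.0556 m/s.
Distance covered during reaction = 8.0556 × 0.6 = 4.833 m.
Distance available for braking: 18 − 4.833 = 13.167 m.
v² = 2a·d ⇒ a = v²/(2d) = 8.0556² / (2 × 13.167) = 64.893 / 26.334 = 2.4642 m/s².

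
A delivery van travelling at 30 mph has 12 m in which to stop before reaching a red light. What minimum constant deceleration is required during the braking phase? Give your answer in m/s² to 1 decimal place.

Required deceleration ≈ 7.5 m/s²

30 mph × 0.44704 = 13.4112 m/s.
v² = 2a·d ⇒ a = v²/(2d) = 13.4112² / (2 × 12.000) = 179.860 / 24.000 = 7.4942 m/s².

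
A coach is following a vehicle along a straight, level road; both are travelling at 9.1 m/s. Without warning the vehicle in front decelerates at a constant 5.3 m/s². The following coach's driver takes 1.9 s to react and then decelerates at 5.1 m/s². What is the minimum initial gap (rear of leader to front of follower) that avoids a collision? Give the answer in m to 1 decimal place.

Leader travels v²/(2a_L) = 82.810 / 10.600 = 7.812 m before stopping.
Follower covers v·t_r = 9.1000 × 1.9 = 17.290 m while reacting, then v²/(2a_F) = 82.810 / 10.200 = 8.119 m while braking, for a total of 17.290 + 8.119 = 25.409 m.
Since a_F ≤ a_L and the follower starts braking later, the follower is never slower than the leader, so the closest approach is when both have stopped.
Minimum gap = 25.409 − 7.812 = 17.597 m.

Minimum gap ≈ 17.6 m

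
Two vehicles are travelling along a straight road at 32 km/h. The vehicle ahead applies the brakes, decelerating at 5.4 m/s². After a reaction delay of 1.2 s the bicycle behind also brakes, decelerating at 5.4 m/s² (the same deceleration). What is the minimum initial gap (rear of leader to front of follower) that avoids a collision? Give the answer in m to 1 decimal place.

32 km/h ÷ 3.6 = 8.8889 m/s.
Leader travels v²/(2a_L) = 79.013 / 10.800 = 7.316 m before stopping.
Follower covers v·t_r = 8.8889 × 1.2 = 10.667 m while reacting, then v²/(2a_F) = 79.013 / 10.800 = 7.316 m while braking, for a total of 10.667 + 7.316 = 17.983 m.
Since a_F ≤ a_L and the follower starts braking later, the follower is never slower than the leader, so the closest approach is when both have stopped.
Minimum gap = 17.983 − 7.316 = 10.667 m.

Minimum gap ≈ 10.7 m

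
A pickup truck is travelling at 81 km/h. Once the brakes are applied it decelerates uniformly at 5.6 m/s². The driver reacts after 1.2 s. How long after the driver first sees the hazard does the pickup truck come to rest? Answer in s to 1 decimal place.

Total time ≈ 5.2 s

81 km/h ÷ 3.6 = 22.5000 m/s.
Braking time = v/a = 22.5000 / 5.600 = 4.018 s.
Total = 1.2 + 4.018 = 5.218 s.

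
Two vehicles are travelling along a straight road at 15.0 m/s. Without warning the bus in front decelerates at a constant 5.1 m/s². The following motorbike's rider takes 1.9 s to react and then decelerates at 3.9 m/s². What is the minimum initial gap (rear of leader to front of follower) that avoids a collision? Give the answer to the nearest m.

Minimum gap ≈ 35 m

Leader travels v²/(2a_L) = 225.000 / 10.200 = 22.059 m before stopping.
Follower covers v·t_r = 15.0000 × 1.9 = 28.500 m while reacting, then v²/(2a_F) = 225.000 / 7.800 = 28.846 m while braking, for a total of 28.500 + 28.846 = 57.346 m.
Since a_F ≤ a_L and the follower starts braking later, the follower is never slower than the leader, so the closest approach is when both have stopped.
Minimum gap = 57.346 − 22.059 = 35.287 m.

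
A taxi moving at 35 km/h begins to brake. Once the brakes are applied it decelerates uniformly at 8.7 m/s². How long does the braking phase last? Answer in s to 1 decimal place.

35 km/h ÷ 3.6 = 9.7222 m/s.
Braking time = v/a = 9.7222 / 8.700 = 1.117 s.

Braking time ≈ 1.1 s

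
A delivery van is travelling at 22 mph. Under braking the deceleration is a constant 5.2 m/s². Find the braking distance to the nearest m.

Braking distance ≈ 9 m

22 mph × 0.44704 = 9.8349 m/s.
Braking distance = v²/(2a) = 9.8349² / (2 × 5.200) = 96.725 / 10.400 = 9.300 m.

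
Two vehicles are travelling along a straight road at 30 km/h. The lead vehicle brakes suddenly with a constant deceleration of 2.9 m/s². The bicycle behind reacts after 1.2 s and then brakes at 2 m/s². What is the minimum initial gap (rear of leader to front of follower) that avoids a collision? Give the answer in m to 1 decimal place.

Minimum gap ≈ 15.4 m

30 km/h ÷ 3.6 = 8.3333 m/s.
Leader travels v²/(2a_L) = 69.444 / 5.800 = 11.973 m before stopping.
Follower covers v·t_r = 8.3333 × 1.2 = 10.000 m while reacting, then v²/(2a_F) = 69.444 / 4.000 = 17.361 m while braking, for a total of 10.000 + 17.361 = 27.361 m.
Since a_F ≤ a_L and the follower starts braking later, the follower is never slower than the leader, so the closest approach is when both have stopped.
Minimum gap = 27.361 − 11.973 = 15.388 m.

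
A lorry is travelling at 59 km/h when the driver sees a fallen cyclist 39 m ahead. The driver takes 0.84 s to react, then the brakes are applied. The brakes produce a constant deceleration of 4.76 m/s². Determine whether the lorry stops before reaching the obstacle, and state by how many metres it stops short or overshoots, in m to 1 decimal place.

No — it overshoots by 3.0 m

59 km/h ÷ 3.6 = 16.3889 m/s.
Reaction distance = 16.3889 × 0.84 = 13.767 m.
Braking distance = v²/(2a) = 268.596 / 9.520 = 28.214 m.
Total stopping distance = 13.767 + 28.214 = 41.981 m, vs 39 m available — it cannot stop in time and overshoots by 41.981 − 39 = 2.981 m.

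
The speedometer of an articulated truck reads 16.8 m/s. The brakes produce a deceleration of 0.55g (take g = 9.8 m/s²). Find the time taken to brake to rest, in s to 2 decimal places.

Braking time ≈ 3.12 s

a = 0.55 × 9.8 = 5.390 m/s².
Braking time = v/a = 16.8000 / 5.390 = 3.117 s.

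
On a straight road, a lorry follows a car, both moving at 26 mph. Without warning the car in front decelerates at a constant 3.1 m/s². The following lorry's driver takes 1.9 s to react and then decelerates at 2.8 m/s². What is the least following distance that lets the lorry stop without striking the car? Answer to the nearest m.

26 mph × 0.44704 = 11.6230 m/s.
Leader travels v²/(2a_L) = 135.094 / 6.200 = 21.789 m before stopping.
Follower covers v·t_r = 11.6230 × 1.9 = 22.084 m while reacting, then v²/(2a_F) = 135.094 / 5.600 = 24.124 m while braking, for a total of 22.084 + 24.124 = 46.208 m.
Since a_F ≤ a_L and the follower starts braking later, the follower is never slower than the leader, so the closest approach is when both have stopped.
Minimum gap = 46.208 − 21.789 = 24.419 m.

Minimum gap ≈ 24 m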